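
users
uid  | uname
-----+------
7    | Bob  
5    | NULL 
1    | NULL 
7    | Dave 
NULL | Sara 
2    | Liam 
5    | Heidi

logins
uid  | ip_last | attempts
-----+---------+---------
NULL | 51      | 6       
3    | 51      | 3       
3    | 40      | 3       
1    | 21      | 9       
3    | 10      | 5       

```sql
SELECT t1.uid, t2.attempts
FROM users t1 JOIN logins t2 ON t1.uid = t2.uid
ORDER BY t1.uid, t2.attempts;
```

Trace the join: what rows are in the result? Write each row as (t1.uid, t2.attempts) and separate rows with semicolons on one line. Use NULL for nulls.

INNER JOIN keeps only pairs where the ON condition holds.
Matching on t1.uid = t2.uid. A NULL in a compared column never satisfies the condition.
Matched pairs: 1.

(1, 9)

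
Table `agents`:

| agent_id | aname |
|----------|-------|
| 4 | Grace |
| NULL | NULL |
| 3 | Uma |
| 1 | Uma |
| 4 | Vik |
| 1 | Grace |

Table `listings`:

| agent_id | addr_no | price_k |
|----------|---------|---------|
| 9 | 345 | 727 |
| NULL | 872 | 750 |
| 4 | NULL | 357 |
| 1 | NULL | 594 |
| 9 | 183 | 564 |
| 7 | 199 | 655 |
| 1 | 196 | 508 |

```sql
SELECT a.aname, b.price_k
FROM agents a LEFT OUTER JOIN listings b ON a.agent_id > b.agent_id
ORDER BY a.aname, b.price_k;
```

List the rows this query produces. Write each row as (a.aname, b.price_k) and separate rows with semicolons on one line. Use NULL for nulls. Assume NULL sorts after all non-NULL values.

LEFT JOIN keeps every row from `agents`; unmatched rows get NULL for `listings`'s columns.
Matching on a.agent_id > b.agent_id. A NULL in a compared column never satisfies the condition.
- agent_id=4: 2 matching b row(s), so 2 row(s) emitted.
- agent_id=NULL: no b row matches, row kept with b columns NULL.
- agent_id=3: 2 matching b row(s), so 2 row(s) emitted.
- agent_id=1: no b row matches, row kept with b columns NULL.
- agent_id=4: 2 matching b row(s), so 2 row(s) emitted.
- agent_id=1: no b row matches, row kept with b columns NULL.
After projecting and ordering:
a.aname | b.price_k
Grace | 508
Grace | 594
Grace | NULL
Uma | 508
Uma | 594
Uma | NULL
Vik | 508
Vik | 594
NULL | NULL

(Grace, 508); (Grace, 594); (Grace, NULL); (Uma, 508); (Uma, 594); (Uma, NULL); (Vik, 508); (Vik, 594); (NULL, NULL)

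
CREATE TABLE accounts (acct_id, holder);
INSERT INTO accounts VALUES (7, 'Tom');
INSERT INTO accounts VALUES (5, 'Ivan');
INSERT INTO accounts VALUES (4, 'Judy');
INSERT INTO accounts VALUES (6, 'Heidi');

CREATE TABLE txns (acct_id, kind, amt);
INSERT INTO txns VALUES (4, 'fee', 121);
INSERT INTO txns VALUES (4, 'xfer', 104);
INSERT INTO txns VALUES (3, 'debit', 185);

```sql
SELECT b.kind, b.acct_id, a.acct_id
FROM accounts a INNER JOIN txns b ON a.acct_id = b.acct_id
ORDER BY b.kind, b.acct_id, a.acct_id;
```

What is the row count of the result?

INNER JOIN keeps only pairs where the ON condition holds.
Matching on a.acct_id = b.acct_id.
- acct_id=7: no matching b row, dropped.
- acct_id=5: no matching b row, dropped.
- acct_id=4: 2 matching b row(s), so 2 row(s) emitted.
- acct_id=6: no matching b row, dropped.
Total: 2 rows.

2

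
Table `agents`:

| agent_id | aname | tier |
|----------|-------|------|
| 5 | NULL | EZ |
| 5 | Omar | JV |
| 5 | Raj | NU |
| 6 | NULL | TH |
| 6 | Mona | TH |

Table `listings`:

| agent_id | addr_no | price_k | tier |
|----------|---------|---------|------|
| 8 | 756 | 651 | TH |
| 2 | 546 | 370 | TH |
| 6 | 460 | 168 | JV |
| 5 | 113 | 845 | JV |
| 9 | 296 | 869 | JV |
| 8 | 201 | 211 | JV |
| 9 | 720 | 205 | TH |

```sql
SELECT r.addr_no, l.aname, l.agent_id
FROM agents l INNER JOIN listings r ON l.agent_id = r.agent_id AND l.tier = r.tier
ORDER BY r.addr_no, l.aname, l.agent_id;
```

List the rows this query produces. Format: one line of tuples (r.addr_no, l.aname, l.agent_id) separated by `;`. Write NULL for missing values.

INNER JOIN keeps only pairs where the ON condition holds.
Matching on l.agent_id = r.agent_id AND l.tier = r.tier.
- l (agent_id=5, tier=EZ) has no partner → excluded.
- l (agent_id=5, tier=JV) pairs with 1 row(s) of r.
- l (agent_id=5, tier=NU) has no partner → excluded.
- l (agent_id=6, tier=TH) has no partner → excluded.
- l (agent_id=6, tier=TH) has no partner → excluded.
After projecting and ordering:
r.addr_no | l.aname | l.agent_id
113 | Omar | 5

(113, Omar, 5)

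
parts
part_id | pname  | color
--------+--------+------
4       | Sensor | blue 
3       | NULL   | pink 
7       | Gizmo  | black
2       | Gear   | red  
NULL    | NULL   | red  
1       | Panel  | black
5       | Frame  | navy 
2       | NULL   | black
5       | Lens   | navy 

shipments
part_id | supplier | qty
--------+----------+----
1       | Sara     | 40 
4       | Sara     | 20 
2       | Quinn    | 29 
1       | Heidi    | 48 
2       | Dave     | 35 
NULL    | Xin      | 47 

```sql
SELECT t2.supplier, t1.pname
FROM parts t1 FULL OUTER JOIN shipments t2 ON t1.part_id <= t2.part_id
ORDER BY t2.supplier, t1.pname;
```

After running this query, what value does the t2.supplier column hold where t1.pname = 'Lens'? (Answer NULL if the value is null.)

FULL OUTER JOIN keeps every row from both sides; unmatched rows get NULL for the other side's columns.
Matching on t1.part_id <= t2.part_id. A NULL in a compared column never satisfies the condition.
- t1 (part_id=4) pairs with 1 row(s) of t2.
- t1 (part_id=3) pairs with 1 row(s) of t2.
- t1 (part_id=7) has no partner → padded with NULL.
- t1 (part_id=2) pairs with 3 row(s) of t2.
- t1 (part_id=NULL) has no partner → padded with NULL.
- t1 (part_id=1) pairs with 5 row(s) of t2.
- t1 (part_id=5) has no partner → padded with NULL.
- t1 (part_id=2) pairs with 3 row(s) of t2.
- t1 (part_id=5) has no partner → padded with NULL.
- 1 row(s) from t2 found no t1 partner → padded with NULL.

NULL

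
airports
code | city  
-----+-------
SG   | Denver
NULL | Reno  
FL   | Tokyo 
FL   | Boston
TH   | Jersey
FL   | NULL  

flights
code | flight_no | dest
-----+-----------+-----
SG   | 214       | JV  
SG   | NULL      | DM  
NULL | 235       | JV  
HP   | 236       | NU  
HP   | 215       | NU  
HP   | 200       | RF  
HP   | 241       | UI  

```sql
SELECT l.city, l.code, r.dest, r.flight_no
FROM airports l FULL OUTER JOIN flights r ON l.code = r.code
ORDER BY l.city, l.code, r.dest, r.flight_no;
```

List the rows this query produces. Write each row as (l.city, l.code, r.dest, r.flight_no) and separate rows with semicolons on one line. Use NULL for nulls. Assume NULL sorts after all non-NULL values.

(Boston, FL, NULL, NULL); (Denver, SG, DM, NULL); (Denver, SG, JV, 214); (Jersey, TH, NULL, NULL); (Reno, NULL, NULL, NULL); (Tokyo, FL, NULL, NULL); (NULL, FL, NULL, NULL); (NULL, NULL, JV, 235); (NULL, NULL, NU, 215); (NULL, NULL, NU, 236); (NULL, NULL, RF, 200); (NULL, NULL, UI, 241)

FULL OUTER JOIN keeps every row from both sides; unmatched rows get NULL for the other side's columns.
Matching on l.code = r.code. A NULL in a compared column never satisfies the condition.
Matched pairs: 2; unmatched l rows kept: 5; unmatched r rows kept: 5.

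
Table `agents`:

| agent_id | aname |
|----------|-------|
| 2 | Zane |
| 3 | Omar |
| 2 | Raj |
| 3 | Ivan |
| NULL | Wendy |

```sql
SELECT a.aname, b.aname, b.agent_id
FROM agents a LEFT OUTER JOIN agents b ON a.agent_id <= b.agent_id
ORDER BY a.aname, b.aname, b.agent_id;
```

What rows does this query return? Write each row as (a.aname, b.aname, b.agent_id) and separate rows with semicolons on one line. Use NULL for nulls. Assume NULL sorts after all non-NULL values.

LEFT JOIN keeps every row from `agents a`; unmatched rows get NULL for `agents b`'s columns.
Matching on a.agent_id <= b.agent_id. A NULL in a compared column never satisfies the condition.
- a (agent_id=2) pairs with 4 row(s) of b.
- a (agent_id=3) pairs with 2 row(s) of b.
- a (agent_id=2) pairs with 4 row(s) of b.
- a (agent_id=3) pairs with 2 row(s) of b.
- a (agent_id=NULL) has no partner → padded with NULL.

(Ivan, Ivan, 3); (Ivan, Omar, 3); (Omar, Ivan, 3); (Omar, Omar, 3); (Raj, Ivan, 3); (Raj, Omar, 3); (Raj, Raj, 2); (Raj, Zane, 2); (Wendy, NULL, NULL); (Zane, Ivan, 3); (Zane, Omar, 3); (Zane, Raj, 2); (Zane, Zane, 2)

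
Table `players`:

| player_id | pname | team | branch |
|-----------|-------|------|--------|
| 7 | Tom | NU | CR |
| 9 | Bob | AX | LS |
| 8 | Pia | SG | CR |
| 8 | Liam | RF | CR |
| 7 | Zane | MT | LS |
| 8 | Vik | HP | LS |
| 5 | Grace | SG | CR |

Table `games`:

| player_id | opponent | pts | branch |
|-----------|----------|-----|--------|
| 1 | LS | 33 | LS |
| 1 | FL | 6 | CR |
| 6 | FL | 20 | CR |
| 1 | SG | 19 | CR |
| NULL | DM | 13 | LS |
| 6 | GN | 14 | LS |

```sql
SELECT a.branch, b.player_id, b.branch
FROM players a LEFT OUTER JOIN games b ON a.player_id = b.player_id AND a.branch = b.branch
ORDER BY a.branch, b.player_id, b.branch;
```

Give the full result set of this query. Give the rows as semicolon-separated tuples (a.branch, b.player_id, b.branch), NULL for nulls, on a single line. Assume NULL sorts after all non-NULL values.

LEFT JOIN keeps every row from `players`; unmatched rows get NULL for `games`'s columns.
Matching on a.player_id = b.player_id AND a.branch = b.branch. A NULL in a compared column never satisfies the condition.
- a (player_id=7, branch=CR) has no partner → padded with NULL.
- a (player_id=9, branch=LS) has no partner → padded with NULL.
- a (player_id=8, branch=CR) has no partner → padded with NULL.
- a (player_id=8, branch=CR) has no partner → padded with NULL.
- a (player_id=7, branch=LS) has no partner → padded with NULL.
- a (player_id=8, branch=LS) has no partner → padded with NULL.
- a (player_id=5, branch=CR) has no partner → padded with NULL.
After projecting and ordering:
a.branch | b.player_id | b.branch
CR | NULL | NULL
CR | NULL | NULL
CR | NULL | NULL
CR | NULL | NULL
LS | NULL | NULL
LS | NULL | NULL
LS | NULL | NULL

(CR, NULL, NULL); (CR, NULL, NULL); (CR, NULL, NULL); (CR, NULL, NULL); (LS, NULL, NULL); (LS, NULL, NULL); (LS, NULL, NULL)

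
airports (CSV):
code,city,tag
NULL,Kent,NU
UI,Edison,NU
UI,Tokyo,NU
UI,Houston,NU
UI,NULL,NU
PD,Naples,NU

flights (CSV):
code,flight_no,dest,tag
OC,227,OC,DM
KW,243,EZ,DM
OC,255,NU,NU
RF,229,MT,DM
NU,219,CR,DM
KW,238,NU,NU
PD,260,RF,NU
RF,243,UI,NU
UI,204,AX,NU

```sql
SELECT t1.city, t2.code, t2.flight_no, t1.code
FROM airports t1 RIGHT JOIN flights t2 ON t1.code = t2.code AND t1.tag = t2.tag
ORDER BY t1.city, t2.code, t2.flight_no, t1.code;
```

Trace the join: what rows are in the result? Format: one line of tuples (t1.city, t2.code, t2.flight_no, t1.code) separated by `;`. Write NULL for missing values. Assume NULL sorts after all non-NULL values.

RIGHT JOIN keeps every row from `flights`; unmatched rows get NULL for `airports`'s columns.
Matching on t1.code = t2.code AND t1.tag = t2.tag. A NULL in a compared column never satisfies the condition.
- t1 (code=NULL, tag=NU) has no partner in t2.
- t1 (code=UI, tag=NU) pairs with 1 row(s) of t2.
- t1 (code=UI, tag=NU) pairs with 1 row(s) of t2.
- t1 (code=UI, tag=NU) pairs with 1 row(s) of t2.
- t1 (code=UI, tag=NU) pairs with 1 row(s) of t2.
- t1 (code=PD, tag=NU) pairs with 1 row(s) of t2.
- 7 row(s) from t2 found no t1 partner → padded with NULL.

(Edison, UI, 204, UI); (Houston, UI, 204, UI); (Naples, PD, 260, PD); (Tokyo, UI, 204, UI); (NULL, KW, 238, NULL); (NULL, KW, 243, NULL); (NULL, NU, 219, NULL); (NULL, OC, 227, NULL); (NULL, OC, 255, NULL); (NULL, RF, 229, NULL); (NULL, RF, 243, NULL); (NULL, UI, 204, UI)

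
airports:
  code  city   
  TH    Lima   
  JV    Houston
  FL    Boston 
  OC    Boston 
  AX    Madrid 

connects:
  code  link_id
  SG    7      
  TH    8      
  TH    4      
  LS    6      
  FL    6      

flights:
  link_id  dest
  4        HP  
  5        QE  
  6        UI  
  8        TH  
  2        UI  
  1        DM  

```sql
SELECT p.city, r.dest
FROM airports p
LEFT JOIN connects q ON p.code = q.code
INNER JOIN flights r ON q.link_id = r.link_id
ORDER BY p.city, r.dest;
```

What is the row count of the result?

3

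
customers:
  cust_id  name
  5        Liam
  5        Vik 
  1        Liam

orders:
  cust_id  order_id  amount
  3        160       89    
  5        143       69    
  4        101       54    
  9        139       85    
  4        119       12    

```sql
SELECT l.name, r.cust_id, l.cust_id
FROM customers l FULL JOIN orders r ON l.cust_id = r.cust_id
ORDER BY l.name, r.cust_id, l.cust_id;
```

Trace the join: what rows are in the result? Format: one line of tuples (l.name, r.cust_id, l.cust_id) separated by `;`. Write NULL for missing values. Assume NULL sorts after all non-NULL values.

FULL OUTER JOIN keeps every row from both sides; unmatched rows get NULL for the other side's columns.
Matching on l.cust_id = r.cust_id.
- l[0] cust_id=5 → 1 match(es) in r → 1 row(s).
- l[1] cust_id=5 → 1 match(es) in r → 1 row(s).
- l[2] cust_id=1 → no match; kept with NULLs on the r side.
- 4 row(s) from r found no l partner → padded with NULL.
After projecting and ordering:
l.name | r.cust_id | l.cust_id
Liam | 5 | 5
Liam | NULL | 1
Vik | 5 | 5
NULL | 3 | NULL
NULL | 4 | NULL
NULL | 4 | NULL
NULL | 9 | NULL

(Liam, 5, 5); (Liam, NULL, 1); (Vik, 5, 5); (NULL, 3, NULL); (NULL, 4, NULL); (NULL, 4, NULL); (NULL, 9, NULL)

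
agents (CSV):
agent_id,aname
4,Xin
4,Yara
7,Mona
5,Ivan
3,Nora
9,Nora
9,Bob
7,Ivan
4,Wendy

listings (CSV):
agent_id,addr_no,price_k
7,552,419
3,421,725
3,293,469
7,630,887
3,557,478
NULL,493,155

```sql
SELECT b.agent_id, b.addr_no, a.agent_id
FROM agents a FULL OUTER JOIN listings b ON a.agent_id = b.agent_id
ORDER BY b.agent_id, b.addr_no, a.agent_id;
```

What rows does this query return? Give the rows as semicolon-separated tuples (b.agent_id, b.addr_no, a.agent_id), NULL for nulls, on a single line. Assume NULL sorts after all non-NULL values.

(3, 293, 3); (3, 421, 3); (3, 557, 3); (7, 552, 7); (7, 552, 7); (7, 630, 7); (7, 630, 7); (NULL, 493, NULL); (NULL, NULL, 4); (NULL, NULL, 4); (NULL, NULL, 4); (NULL, NULL, 5); (NULL, NULL, 9); (NULL, NULL, 9)

FULL OUTER JOIN keeps every row from both sides; unmatched rows get NULL for the other side's columns.
Matching on a.agent_id = b.agent_id. A NULL in a compared column never satisfies the condition.
- a (agent_id=4) has no partner → padded with NULL.
- a (agent_id=4) has no partner → padded with NULL.
- a (agent_id=7) pairs with 2 row(s) of b.
- a (agent_id=5) has no partner → padded with NULL.
- a (agent_id=3) pairs with 3 row(s) of b.
- a (agent_id=9) has no partner → padded with NULL.
- a (agent_id=9) has no partner → padded with NULL.
- a (agent_id=7) pairs with 2 row(s) of b.
- a (agent_id=4) has no partner → padded with NULL.
- 1 b row(s) had no a match → kept, a columns NULL.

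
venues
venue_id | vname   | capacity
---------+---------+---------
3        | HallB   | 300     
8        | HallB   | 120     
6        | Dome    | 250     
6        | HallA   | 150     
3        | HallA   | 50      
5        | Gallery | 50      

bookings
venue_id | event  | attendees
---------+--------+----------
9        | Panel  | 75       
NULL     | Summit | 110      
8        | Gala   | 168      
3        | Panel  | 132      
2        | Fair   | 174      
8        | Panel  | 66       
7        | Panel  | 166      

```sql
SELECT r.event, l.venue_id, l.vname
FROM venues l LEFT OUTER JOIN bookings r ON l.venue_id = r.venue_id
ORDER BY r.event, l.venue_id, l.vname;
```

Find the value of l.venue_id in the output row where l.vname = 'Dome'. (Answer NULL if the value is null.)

6

LEFT JOIN keeps every row from `venues`; unmatched rows get NULL for `bookings`'s columns.
Matching on l.venue_id = r.venue_id. A NULL in a compared column never satisfies the condition.
- l (venue_id=3) pairs with 1 row(s) of r.
- l (venue_id=8) pairs with 2 row(s) of r.
- l (venue_id=6) has no partner → padded with NULL.
- l (venue_id=6) has no partner → padded with NULL.
- l (venue_id=3) pairs with 1 row(s) of r.
- l (venue_id=5) has no partner → padded with NULL.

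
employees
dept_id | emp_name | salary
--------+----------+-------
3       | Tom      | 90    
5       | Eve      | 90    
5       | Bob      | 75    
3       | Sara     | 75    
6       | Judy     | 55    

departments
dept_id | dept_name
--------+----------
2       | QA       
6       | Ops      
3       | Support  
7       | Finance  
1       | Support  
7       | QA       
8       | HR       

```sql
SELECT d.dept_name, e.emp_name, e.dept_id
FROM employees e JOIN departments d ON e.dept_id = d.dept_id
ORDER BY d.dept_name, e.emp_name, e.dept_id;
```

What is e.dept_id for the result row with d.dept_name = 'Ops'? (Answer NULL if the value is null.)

6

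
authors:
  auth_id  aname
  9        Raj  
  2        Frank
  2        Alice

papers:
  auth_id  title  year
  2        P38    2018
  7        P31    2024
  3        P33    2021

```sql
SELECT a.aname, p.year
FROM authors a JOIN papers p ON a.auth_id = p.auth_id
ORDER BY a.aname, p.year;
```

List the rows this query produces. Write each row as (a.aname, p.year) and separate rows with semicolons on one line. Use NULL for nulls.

INNER JOIN keeps only pairs where the ON condition holds.
Matching on a.auth_id = p.auth_id.
Matched pairs: 2.

(Alice, 2018); (Frank, 2018)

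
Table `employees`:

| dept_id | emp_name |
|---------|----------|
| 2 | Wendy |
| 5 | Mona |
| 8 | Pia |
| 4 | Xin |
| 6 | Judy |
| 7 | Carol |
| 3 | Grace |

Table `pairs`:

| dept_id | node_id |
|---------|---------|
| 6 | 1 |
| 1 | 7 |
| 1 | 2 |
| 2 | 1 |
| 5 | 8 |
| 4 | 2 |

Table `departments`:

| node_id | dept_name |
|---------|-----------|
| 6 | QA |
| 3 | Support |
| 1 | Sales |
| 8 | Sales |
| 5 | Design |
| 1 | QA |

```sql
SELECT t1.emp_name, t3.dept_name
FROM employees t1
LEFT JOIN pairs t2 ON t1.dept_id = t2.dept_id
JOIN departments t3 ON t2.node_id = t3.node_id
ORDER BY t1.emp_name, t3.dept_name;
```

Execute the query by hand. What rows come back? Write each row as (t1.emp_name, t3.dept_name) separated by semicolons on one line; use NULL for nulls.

(Judy, QA); (Judy, Sales); (Mona, Sales); (Wendy, QA); (Wendy, Sales)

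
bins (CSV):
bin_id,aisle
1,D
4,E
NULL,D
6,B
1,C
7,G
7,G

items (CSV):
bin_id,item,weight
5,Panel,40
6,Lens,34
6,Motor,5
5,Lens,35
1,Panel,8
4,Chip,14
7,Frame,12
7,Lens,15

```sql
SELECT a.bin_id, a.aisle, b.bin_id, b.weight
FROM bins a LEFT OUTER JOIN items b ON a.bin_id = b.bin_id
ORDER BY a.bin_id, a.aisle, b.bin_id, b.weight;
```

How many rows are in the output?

10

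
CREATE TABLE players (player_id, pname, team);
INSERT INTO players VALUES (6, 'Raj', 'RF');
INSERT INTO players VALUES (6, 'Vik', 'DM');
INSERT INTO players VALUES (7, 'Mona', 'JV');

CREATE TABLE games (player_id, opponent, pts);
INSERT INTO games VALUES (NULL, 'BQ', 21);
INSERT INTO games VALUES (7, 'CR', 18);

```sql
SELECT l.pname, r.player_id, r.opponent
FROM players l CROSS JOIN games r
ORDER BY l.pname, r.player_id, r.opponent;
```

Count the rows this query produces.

CROSS JOIN pairs every row of `players` with every row of `games`: 3 × 2 = 6 rows.

6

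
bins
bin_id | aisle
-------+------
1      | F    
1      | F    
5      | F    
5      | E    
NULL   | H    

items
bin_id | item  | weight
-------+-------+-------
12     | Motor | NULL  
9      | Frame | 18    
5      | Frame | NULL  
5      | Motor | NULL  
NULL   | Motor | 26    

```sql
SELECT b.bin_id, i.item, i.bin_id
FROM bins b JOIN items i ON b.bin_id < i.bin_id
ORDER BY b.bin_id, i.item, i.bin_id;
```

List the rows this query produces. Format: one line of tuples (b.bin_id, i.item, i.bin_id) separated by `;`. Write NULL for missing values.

INNER JOIN keeps only pairs where the ON condition holds.
Matching on b.bin_id < i.bin_id. A NULL in a compared column never satisfies the condition.
Matched pairs: 12.

(1, Frame, 5); (1, Frame, 5); (1, Frame, 9); (1, Frame, 9); (1, Motor, 5); (1, Motor, 5); (1, Motor, 12); (1, Motor, 12); (5, Frame, 9); (5, Frame, 9); (5, Motor, 12); (5, Motor, 12)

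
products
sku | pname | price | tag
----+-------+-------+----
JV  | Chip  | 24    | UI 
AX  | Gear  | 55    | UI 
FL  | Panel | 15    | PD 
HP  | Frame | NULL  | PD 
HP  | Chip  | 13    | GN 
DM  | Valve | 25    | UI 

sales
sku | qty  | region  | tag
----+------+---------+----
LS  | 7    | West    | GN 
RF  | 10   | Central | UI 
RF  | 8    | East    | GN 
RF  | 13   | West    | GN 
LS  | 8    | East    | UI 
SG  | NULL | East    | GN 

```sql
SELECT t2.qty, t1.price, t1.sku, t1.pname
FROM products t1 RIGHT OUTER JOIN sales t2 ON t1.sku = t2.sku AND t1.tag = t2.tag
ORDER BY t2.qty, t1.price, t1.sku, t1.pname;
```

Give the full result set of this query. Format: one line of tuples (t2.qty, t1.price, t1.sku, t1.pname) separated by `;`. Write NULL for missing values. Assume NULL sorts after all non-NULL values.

(7, NULL, NULL, NULL); (8, NULL, NULL, NULL); (8, NULL, NULL, NULL); (10, NULL, NULL, NULL); (13, NULL, NULL, NULL); (NULL, NULL, NULL, NULL)

RIGHT JOIN keeps every row from `sales`; unmatched rows get NULL for `products`'s columns.
Matching on t1.sku = t2.sku AND t1.tag = t2.tag.
- sku=JV, tag=UI: no matching t2 row.
- sku=AX, tag=UI: no matching t2 row.
- sku=FL, tag=PD: no matching t2 row.
- sku=HP, tag=PD: no matching t2 row.
- sku=HP, tag=GN: no matching t2 row.
- sku=DM, tag=UI: no matching t2 row.
- 6 t2 row(s) had no t1 match → kept, t1 columns NULL.
After projecting and ordering:
t2.qty | t1.price | t1.sku | t1.pname
7 | NULL | NULL | NULL
8 | NULL | NULL | NULL
8 | NULL | NULL | NULL
10 | NULL | NULL | NULL
13 | NULL | NULL | NULL
NULL | NULL | NULL | NULL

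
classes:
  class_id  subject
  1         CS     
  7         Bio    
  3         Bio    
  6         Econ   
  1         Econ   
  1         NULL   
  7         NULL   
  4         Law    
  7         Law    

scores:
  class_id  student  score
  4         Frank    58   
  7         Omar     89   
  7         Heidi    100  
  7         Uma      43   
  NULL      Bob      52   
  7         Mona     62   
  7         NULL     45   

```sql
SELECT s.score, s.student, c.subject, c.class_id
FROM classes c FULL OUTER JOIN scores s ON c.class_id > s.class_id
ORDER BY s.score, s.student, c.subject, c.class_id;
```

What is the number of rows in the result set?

15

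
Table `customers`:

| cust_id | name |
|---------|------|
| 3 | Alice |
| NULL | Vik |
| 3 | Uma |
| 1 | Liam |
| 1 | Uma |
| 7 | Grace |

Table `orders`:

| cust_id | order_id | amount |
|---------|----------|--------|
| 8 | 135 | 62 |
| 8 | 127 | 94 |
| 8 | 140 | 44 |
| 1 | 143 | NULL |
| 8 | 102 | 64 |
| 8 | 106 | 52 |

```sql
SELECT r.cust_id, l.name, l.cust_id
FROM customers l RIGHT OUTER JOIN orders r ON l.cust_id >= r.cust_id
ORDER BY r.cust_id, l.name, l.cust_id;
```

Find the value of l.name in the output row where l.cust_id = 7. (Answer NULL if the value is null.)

RIGHT JOIN keeps every row from `orders`; unmatched rows get NULL for `customers`'s columns.
Matching on l.cust_id >= r.cust_id. A NULL in a compared column never satisfies the condition.
- l row (cust_id=3): matches 1 r row(s) → 1 output row(s).
- l row (cust_id=NULL): no match.
- l row (cust_id=3): matches 1 r row(s) → 1 output row(s).
- l row (cust_id=1): matches 1 r row(s) → 1 output row(s).
- l row (cust_id=1): matches 1 r row(s) → 1 output row(s).
- l row (cust_id=7): matches 1 r row(s) → 1 output row(s).
- plus 5 unmatched r row(s), each kept with NULL l columns.

Grace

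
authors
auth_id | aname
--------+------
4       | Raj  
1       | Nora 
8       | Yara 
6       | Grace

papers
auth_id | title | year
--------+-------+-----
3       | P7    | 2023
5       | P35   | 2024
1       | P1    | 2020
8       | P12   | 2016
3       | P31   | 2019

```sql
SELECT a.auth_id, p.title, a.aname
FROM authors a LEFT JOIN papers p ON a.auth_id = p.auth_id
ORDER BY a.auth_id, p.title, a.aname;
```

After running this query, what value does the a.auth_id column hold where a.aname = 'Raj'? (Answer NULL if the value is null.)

LEFT JOIN keeps every row from `authors`; unmatched rows get NULL for `papers`'s columns.
Matching on a.auth_id = p.auth_id.
- a[0] auth_id=4 → no match; kept with NULLs on the p side.
- a[1] auth_id=1 → 1 match(es) in p → 1 row(s).
- a[2] auth_id=8 → 1 match(es) in p → 1 row(s).
- a[3] auth_id=6 → no match; kept with NULLs on the p side.

4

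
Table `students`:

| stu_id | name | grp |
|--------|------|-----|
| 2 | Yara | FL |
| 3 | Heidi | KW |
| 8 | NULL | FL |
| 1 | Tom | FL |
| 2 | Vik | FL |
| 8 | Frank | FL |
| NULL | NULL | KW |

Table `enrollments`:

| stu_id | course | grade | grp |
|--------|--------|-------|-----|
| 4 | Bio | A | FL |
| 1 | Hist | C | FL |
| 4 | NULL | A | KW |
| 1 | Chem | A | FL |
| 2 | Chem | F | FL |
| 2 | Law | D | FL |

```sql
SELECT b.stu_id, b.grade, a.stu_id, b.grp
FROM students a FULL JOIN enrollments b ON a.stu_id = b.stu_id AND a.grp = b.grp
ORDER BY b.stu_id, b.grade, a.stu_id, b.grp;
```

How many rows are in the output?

FULL OUTER JOIN keeps every row from both sides; unmatched rows get NULL for the other side's columns.
Matching on a.stu_id = b.stu_id AND a.grp = b.grp. A NULL in a compared column never satisfies the condition.
- a row (stu_id=2, grp=FL): matches 2 b row(s) → 2 output row(s).
- a row (stu_id=3, grp=KW): no match → kept, b columns NULL.
- a row (stu_id=8, grp=FL): no match → kept, b columns NULL.
- a row (stu_id=1, grp=FL): matches 2 b row(s) → 2 output row(s).
- a row (stu_id=2, grp=FL): matches 2 b row(s) → 2 output row(s).
- a row (stu_id=8, grp=FL): no match → kept, b columns NULL.
- a row (stu_id=NULL, grp=KW): no match → kept, b columns NULL.
- 2 row(s) from b found no a partner → padded with NULL.
Total: 6 matched + 6 padded = 12 rows.

12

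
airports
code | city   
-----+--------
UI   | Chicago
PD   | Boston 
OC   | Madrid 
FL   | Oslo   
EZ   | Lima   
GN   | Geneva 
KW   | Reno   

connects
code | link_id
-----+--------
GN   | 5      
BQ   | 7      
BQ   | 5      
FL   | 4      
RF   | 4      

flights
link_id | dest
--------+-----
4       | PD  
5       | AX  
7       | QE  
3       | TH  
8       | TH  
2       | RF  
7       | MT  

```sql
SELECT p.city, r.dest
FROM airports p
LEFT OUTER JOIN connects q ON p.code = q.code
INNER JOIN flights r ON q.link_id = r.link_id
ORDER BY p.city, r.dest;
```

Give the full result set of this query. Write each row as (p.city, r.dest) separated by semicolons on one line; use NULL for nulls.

(Geneva, AX); (Oslo, PD)

Joins associate left-to-right: airports LEFT JOIN connects on code gives 7 intermediate row(s).
Then INNER JOIN `flights r` on link_id: keep only rows whose q.link_id appears in r.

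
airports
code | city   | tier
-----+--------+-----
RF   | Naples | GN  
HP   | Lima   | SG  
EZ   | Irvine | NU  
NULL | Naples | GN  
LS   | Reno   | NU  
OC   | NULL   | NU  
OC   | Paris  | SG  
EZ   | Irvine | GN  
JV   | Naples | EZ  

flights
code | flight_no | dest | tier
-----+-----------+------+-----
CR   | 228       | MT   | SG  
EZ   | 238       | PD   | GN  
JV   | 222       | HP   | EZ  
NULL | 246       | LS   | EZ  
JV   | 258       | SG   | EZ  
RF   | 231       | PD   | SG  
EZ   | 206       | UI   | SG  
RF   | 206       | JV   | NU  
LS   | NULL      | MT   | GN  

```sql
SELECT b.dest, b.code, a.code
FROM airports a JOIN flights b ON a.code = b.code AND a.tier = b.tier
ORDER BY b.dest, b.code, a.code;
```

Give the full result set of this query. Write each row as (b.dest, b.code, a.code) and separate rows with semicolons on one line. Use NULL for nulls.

(HP, JV, JV); (PD, EZ, EZ); (SG, JV, JV)

INNER JOIN keeps only pairs where the ON condition holds.
Matching on a.code = b.code AND a.tier = b.tier. A NULL in a compared column never satisfies the condition.
- a (code=RF, tier=GN) has no partner → excluded.
- a (code=HP, tier=SG) has no partner → excluded.
- a (code=EZ, tier=NU) has no partner → excluded.
- a (code=NULL, tier=GN) has no partner → excluded.
- a (code=LS, tier=NU) has no partner → excluded.
- a (code=OC, tier=NU) has no partner → excluded.
- a (code=OC, tier=SG) has no partner → excluded.
- a (code=EZ, tier=GN) pairs with 1 row(s) of b.
- a (code=JV, tier=EZ) pairs with 2 row(s) of b.
After projecting and ordering:
b.dest | b.code | a.code
HP | JV | JV
PD | EZ | EZ
SG | JV | JV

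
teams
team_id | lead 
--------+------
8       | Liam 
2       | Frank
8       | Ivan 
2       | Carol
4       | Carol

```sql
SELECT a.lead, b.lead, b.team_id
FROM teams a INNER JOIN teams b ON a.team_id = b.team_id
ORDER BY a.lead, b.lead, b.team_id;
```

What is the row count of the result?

INNER JOIN keeps only pairs where the ON condition holds.
Matching on a.team_id = b.team_id.
Matched pairs: 9.
Total: 9 rows.

9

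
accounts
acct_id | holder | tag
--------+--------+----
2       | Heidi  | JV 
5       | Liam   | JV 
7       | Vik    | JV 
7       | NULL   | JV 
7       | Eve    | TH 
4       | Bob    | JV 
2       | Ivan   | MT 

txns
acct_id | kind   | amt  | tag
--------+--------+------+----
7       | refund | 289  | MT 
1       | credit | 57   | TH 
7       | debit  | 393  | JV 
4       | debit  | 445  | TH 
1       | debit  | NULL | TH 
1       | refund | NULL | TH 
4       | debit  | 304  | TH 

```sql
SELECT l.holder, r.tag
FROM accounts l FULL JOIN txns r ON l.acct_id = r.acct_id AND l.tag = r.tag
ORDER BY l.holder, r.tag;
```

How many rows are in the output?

FULL OUTER JOIN keeps every row from both sides; unmatched rows get NULL for the other side's columns.
Matching on l.acct_id = r.acct_id AND l.tag = r.tag.
- l row (acct_id=2, tag=JV): no match → kept, r columns NULL.
- l row (acct_id=5, tag=JV): no match → kept, r columns NULL.
- l row (acct_id=7, tag=JV): matches 1 r row(s) → 1 output row(s).
- l row (acct_id=7, tag=JV): matches 1 r row(s) → 1 output row(s).
- l row (acct_id=7, tag=TH): no match → kept, r columns NULL.
- l row (acct_id=4, tag=JV): no match → kept, r columns NULL.
- l row (acct_id=2, tag=MT): no match → kept, r columns NULL.
- plus 6 unmatched r row(s), each kept with NULL l columns.
Total: 2 matched + 11 padded = 13 rows.

13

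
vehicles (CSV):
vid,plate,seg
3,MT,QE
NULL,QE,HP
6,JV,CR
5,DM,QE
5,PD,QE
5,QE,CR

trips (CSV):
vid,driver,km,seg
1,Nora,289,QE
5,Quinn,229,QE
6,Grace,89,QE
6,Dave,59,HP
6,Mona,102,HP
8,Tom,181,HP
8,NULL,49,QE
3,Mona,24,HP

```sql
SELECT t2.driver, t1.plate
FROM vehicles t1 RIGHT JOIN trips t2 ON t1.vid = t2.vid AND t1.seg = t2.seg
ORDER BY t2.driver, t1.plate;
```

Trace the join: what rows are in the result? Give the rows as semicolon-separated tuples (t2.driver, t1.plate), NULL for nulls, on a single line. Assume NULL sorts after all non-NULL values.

RIGHT JOIN keeps every row from `trips`; unmatched rows get NULL for `vehicles`'s columns.
Matching on t1.vid = t2.vid AND t1.seg = t2.seg. A NULL in a compared column never satisfies the condition.
- t1 row (vid=3, seg=QE): no match.
- t1 row (vid=NULL, seg=HP): no match.
- t1 row (vid=6, seg=CR): no match.
- t1 row (vid=5, seg=QE): matches 1 t2 row(s) → 1 output row(s).
- t1 row (vid=5, seg=QE): matches 1 t2 row(s) → 1 output row(s).
- t1 row (vid=5, seg=CR): no match.
- 7 t2 row(s) had no t1 match → kept, t1 columns NULL.
After projecting and ordering:
t2.driver | t1.plate
Dave | NULL
Grace | NULL
Mona | NULL
Mona | NULL
Nora | NULL
Quinn | DM
Quinn | PD
Tom | NULL
NULL | NULL

(Dave, NULL); (Grace, NULL); (Mona, NULL); (Mona, NULL); (Nora, NULL); (Quinn, DM); (Quinn, PD); (Tom, NULL); (NULL, NULL)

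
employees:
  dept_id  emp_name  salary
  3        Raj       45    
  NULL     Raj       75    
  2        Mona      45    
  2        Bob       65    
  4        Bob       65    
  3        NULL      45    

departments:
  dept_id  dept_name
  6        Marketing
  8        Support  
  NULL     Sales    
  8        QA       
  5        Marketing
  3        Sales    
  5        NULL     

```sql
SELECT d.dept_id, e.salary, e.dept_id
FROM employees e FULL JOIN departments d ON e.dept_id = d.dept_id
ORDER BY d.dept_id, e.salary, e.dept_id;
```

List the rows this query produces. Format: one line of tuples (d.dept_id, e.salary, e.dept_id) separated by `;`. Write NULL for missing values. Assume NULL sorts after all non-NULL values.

(3, 45, 3); (3, 45, 3); (5, NULL, NULL); (5, NULL, NULL); (6, NULL, NULL); (8, NULL, NULL); (8, NULL, NULL); (NULL, 45, 2); (NULL, 65, 2); (NULL, 65, 4); (NULL, 75, NULL); (NULL, NULL, NULL)

FULL OUTER JOIN keeps every row from both sides; unmatched rows get NULL for the other side's columns.
Matching on e.dept_id = d.dept_id. A NULL in a compared column never satisfies the condition.
Matched pairs: 2; unmatched e rows kept: 4; unmatched d rows kept: 6.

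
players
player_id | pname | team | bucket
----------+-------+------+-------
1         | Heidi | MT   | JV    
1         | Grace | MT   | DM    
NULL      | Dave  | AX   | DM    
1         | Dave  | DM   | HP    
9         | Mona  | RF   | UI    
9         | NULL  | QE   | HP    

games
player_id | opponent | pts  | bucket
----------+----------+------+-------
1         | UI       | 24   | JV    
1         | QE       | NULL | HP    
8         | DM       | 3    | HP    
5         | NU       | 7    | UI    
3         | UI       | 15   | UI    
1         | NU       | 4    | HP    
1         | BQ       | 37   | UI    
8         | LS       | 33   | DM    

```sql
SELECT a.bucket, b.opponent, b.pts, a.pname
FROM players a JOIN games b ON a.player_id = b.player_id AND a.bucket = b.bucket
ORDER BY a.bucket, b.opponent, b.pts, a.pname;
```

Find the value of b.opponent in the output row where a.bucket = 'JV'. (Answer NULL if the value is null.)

UI

INNER JOIN keeps only pairs where the ON condition holds.
Matching on a.player_id = b.player_id AND a.bucket = b.bucket. A NULL in a compared column never satisfies the condition.
- a[0] player_id=1, bucket=JV → 1 match(es) in b → 1 row(s).
- a[1] player_id=1, bucket=DM → no match; dropped.
- a[2] player_id=NULL, bucket=DM → no match; dropped.
- a[3] player_id=1, bucket=HP → 2 match(es) in b → 2 row(s).
- a[4] player_id=9, bucket=UI → no match; dropped.
- a[5] player_id=9, bucket=HP → no match; dropped.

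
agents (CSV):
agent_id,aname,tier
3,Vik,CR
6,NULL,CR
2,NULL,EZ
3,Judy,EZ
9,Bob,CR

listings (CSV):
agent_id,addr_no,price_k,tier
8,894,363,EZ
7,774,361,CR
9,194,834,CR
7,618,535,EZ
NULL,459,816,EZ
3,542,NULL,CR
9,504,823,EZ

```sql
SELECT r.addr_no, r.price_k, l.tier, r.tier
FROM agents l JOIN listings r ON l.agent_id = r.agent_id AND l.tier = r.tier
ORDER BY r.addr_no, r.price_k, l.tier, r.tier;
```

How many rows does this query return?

2

INNER JOIN keeps only pairs where the ON condition holds.
Matching on l.agent_id = r.agent_id AND l.tier = r.tier. A NULL in a compared column never satisfies the condition.
- agent_id=3, tier=CR: 1 matching r row(s), so 1 row(s) emitted.
- agent_id=6, tier=CR: no matching r row, dropped.
- agent_id=2, tier=EZ: no matching r row, dropped.
- agent_id=3, tier=EZ: no matching r row, dropped.
- agent_id=9, tier=CR: 1 matching r row(s), so 1 row(s) emitted.
Total: 2 rows.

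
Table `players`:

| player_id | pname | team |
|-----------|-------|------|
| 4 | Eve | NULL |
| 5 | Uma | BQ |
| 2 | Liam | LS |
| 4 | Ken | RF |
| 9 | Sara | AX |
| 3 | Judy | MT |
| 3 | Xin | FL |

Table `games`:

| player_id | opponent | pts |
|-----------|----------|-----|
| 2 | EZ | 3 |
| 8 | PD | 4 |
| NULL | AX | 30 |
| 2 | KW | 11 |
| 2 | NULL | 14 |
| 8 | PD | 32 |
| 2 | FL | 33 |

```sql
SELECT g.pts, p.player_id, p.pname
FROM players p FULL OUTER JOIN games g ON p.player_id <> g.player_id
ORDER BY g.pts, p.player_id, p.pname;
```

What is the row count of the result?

39

FULL OUTER JOIN keeps every row from both sides; unmatched rows get NULL for the other side's columns.
Matching on p.player_id <> g.player_id. A NULL in a compared column never satisfies the condition.
- p (player_id=4) pairs with 6 row(s) of g.
- p (player_id=5) pairs with 6 row(s) of g.
- p (player_id=2) pairs with 2 row(s) of g.
- p (player_id=4) pairs with 6 row(s) of g.
- p (player_id=9) pairs with 6 row(s) of g.
- p (player_id=3) pairs with 6 row(s) of g.
- p (player_id=3) pairs with 6 row(s) of g.
- 1 row(s) from g found no p partner → padded with NULL.
Total: 38 matched + 1 padded = 39 rows.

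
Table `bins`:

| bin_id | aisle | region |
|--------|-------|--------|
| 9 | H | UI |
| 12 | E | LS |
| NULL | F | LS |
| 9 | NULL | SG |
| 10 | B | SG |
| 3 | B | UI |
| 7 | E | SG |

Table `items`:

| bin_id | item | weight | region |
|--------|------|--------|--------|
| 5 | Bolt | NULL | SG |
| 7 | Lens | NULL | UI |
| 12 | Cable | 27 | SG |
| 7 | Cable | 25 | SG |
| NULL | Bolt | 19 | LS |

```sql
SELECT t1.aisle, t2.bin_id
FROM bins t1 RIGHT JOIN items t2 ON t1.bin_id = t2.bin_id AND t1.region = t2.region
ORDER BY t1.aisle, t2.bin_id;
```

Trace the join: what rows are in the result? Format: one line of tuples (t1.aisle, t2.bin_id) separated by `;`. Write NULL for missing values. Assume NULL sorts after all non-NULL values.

RIGHT JOIN keeps every row from `items`; unmatched rows get NULL for `bins`'s columns.
Matching on t1.bin_id = t2.bin_id AND t1.region = t2.region. A NULL in a compared column never satisfies the condition.
- bin_id=9, region=UI: no matching t2 row.
- bin_id=12, region=LS: no matching t2 row.
- bin_id=NULL, region=LS: no matching t2 row.
- bin_id=9, region=SG: no matching t2 row.
- bin_id=10, region=SG: no matching t2 row.
- bin_id=3, region=UI: no matching t2 row.
- bin_id=7, region=SG: 1 matching t2 row(s), so 1 row(s) emitted.
- 4 row(s) from t2 found no t1 partner → padded with NULL.
After projecting and ordering:
t1.aisle | t2.bin_id
E | 7
NULL | 5
NULL | 7
NULL | 12
NULL | NULL

(E, 7); (NULL, 5); (NULL, 7); (NULL, 12); (NULL, NULL)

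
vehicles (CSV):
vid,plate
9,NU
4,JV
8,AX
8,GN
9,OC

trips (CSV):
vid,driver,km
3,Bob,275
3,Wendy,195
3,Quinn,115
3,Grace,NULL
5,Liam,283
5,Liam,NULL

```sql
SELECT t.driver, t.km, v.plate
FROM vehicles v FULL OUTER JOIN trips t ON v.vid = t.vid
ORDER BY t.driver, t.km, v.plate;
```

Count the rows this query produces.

FULL OUTER JOIN keeps every row from both sides; unmatched rows get NULL for the other side's columns.
Matching on v.vid = t.vid.
- vid=9: no t row matches, row kept with t columns NULL.
- vid=4: no t row matches, row kept with t columns NULL.
- vid=8: no t row matches, row kept with t columns NULL.
- vid=8: no t row matches, row kept with t columns NULL.
- vid=9: no t row matches, row kept with t columns NULL.
- 6 row(s) from t found no v partner → padded with NULL.
Total: 0 matched + 11 padded = 11 rows.

11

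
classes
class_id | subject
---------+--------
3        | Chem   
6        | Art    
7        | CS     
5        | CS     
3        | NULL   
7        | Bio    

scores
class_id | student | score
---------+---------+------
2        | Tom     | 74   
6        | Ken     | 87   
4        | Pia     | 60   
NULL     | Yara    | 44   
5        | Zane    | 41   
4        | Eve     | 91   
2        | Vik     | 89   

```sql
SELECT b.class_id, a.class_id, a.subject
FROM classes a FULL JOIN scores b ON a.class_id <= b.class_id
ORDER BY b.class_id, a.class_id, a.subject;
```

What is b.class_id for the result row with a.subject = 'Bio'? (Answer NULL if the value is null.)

NULL

FULL OUTER JOIN keeps every row from both sides; unmatched rows get NULL for the other side's columns.
Matching on a.class_id <= b.class_id. A NULL in a compared column never satisfies the condition.
Matched pairs: 11; unmatched a rows kept: 2; unmatched b rows kept: 3.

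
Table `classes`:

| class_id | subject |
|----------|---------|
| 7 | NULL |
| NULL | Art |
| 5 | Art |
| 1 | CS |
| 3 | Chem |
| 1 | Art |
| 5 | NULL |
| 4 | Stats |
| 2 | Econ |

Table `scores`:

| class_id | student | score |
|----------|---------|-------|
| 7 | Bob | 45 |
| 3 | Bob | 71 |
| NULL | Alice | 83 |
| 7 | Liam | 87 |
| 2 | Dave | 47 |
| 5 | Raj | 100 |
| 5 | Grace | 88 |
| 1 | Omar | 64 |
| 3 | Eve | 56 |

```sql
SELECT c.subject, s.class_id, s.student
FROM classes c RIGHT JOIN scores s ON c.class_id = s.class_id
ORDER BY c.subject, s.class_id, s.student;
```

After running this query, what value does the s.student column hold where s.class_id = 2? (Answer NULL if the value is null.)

RIGHT JOIN keeps every row from `scores`; unmatched rows get NULL for `classes`'s columns.
Matching on c.class_id = s.class_id. A NULL in a compared column never satisfies the condition.
Matched pairs: 11; unmatched s rows kept: 1.

Dave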